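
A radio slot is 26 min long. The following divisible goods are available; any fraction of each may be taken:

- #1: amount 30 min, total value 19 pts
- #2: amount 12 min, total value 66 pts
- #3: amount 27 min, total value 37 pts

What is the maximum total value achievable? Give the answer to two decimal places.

Take in order of value per unit:
- #2 (66/12 per unit): all 12 → value 66, running total 66.00
- #3 (37/27 per unit): 14 of 27 → value 14×37/27 = 19.1852, running total 85.19
Total 85.19.

85.19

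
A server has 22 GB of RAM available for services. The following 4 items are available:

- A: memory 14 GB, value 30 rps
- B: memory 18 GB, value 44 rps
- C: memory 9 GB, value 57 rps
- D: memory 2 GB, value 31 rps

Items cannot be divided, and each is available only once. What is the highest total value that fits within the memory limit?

Check high-value combinations within 22 GB:
- C+D: memory 9+2=11, value 57+31=88
- B+D: memory 18+2=20, value 44+31=75
- A+D: memory 14+2=16, value 30+31=61
- C: memory 9, value 57
Best: 88 rps.

88 rps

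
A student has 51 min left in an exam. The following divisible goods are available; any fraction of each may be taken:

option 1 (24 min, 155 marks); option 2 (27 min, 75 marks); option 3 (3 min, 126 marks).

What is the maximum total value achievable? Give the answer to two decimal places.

347.67

Take in order of value per unit:
- option 3 (126/3 per unit): all 3 → value 126, running total 126.00
- option 1 (155/24 per unit): all 24 → value 155, running total 281.00
- option 2 (75/27 per unit): 24 of 27 → value 24×75/27 = 66.6667, running total 347.67
Total 347.67.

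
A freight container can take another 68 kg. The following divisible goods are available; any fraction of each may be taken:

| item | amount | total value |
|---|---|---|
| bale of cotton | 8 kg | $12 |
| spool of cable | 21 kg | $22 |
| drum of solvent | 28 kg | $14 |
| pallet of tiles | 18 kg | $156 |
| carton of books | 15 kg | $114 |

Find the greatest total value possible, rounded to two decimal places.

307.00

Take in order of value per unit:
- pallet of tiles (156/18 per unit): all 18 → value 156, running total 156.00
- carton of books (114/15 per unit): all 15 → value 114, running total 270.00
- bale of cotton (12/8 per unit): all 8 → value 12, running total 282.00
- spool of cable (22/21 per unit): all 21 → value 22, running total 304.00
- drum of solvent (14/28 per unit): 6 of 28 → value 6×14/28 = 3.0000, running total 307.00
Total 307.00.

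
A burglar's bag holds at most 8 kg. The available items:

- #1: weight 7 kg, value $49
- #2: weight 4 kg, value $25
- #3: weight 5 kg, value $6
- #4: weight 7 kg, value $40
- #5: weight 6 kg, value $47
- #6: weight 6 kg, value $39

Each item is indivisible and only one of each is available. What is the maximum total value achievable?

Check high-value combinations within 8 kg:
- #1: weight 7, value 49
- #5: weight 6, value 47
- #4: weight 7, value 40
- #6: weight 6, value 39
Best: $49.

$49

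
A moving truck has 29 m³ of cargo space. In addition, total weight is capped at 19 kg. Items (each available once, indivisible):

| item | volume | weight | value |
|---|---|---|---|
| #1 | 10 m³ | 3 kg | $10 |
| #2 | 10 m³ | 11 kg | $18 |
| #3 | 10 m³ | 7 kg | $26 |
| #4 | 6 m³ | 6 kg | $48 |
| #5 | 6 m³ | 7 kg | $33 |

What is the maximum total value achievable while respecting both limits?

Feasible sets respecting both limits:
- #1+#4+#5: volume 22, weight 16, value 91
- #1+#3+#4: volume 26, weight 16, value 84
- #4+#5: volume 12, weight 13, value 81
- #3+#4: volume 16, weight 13, value 74
Best: $91.

$91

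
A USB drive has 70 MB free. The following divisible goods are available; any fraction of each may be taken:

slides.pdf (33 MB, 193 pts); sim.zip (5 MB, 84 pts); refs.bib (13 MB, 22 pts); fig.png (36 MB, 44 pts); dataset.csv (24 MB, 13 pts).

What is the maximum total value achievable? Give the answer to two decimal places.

Take in order of value per unit:
- sim.zip (84/5 per unit): all 5 → value 84, running total 84.00
- slides.pdf (193/33 per unit): all 33 → value 193, running total 277.00
- refs.bib (22/13 per unit): all 13 → value 22, running total 299.00
- fig.png (44/36 per unit): 19 of 36 → value 19×44/36 = 23.2222, running total 322.22
Total 322.22.

322.22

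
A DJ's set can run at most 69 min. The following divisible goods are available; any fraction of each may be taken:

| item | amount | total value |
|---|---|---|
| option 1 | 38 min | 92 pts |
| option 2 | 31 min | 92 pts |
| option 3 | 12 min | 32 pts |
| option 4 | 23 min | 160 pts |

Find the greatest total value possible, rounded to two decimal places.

Take in order of value per unit:
- option 4 (160/23 per unit): all 23 → value 160, running total 160.00
- option 2 (92/31 per unit): all 31 → value 92, running total 252.00
- option 3 (32/12 per unit): all 12 → value 32, running total 284.00
- option 1 (92/38 per unit): 3 of 38 → value 3×92/38 = 7.2632, running total 291.26
Total 291.26.

291.26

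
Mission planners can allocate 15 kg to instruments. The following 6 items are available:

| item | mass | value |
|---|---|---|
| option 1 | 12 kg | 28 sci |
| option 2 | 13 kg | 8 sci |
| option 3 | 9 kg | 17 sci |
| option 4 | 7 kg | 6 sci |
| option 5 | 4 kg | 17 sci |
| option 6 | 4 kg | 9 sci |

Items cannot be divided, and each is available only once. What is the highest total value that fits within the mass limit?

Check high-value combinations within 15 kg:
- option 3+option 5: mass 9+4=13, value 17+17=34
- option 4+option 5+option 6: mass 7+4+4=15, value 6+17+9=32
- option 1: mass 12, value 28
- option 5+option 6: mass 4+4=8, value 17+9=26
- option 3+option 6: mass 9+4=13, value 17+9=26
Best: 34 sci.

34 sci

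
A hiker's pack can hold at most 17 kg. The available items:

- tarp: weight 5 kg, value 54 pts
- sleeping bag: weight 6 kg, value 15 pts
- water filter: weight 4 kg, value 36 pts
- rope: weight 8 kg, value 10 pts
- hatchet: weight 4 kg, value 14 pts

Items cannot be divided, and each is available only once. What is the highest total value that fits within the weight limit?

105 pts

Check high-value combinations within 17 kg:
- tarp+sleeping bag+water filter: weight 5+6+4=15, value 54+15+36=105
- tarp+water filter+hatchet: weight 5+4+4=13, value 54+36+14=104
- tarp+water filter+rope: weight 5+4+8=17, value 54+36+10=100
- tarp+water filter: weight 5+4=9, value 54+36=90
Best: 105 pts.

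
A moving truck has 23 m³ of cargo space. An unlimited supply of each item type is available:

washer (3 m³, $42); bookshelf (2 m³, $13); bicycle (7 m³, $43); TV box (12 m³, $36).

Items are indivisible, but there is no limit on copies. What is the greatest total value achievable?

$307

Best value-per-unit is washer at 42/3; filling with it alone gives 7×42 = 294.
Optimal mix: 7×washer + 1×bookshelf → volume 23, value 307.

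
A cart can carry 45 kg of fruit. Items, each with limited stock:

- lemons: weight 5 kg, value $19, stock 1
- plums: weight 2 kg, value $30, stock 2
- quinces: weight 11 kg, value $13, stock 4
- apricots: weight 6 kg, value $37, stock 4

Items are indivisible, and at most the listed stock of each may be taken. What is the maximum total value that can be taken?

$240

Top feasible selections:
- 1×lemons + 2×plums + 1×quinces + 4×apricots: weight 44, value 240
- 1×lemons + 2×plums + 4×apricots: weight 33, value 227
Best: $240.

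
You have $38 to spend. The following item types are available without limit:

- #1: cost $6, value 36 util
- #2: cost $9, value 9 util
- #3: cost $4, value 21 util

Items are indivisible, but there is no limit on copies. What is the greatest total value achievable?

Best value-per-unit is #1 at 36/6; filling with it alone gives 6×36 = 216.
Optimal mix: 5×#1 + 2×#3 → cost 38, value 222.

222 util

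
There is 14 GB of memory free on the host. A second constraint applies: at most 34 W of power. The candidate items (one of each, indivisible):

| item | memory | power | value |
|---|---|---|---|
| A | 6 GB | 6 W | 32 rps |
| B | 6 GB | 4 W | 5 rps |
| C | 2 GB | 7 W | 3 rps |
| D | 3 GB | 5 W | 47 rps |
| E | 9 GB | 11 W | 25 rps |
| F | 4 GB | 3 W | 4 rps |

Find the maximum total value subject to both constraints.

83 rps

Feasible sets respecting both limits:
- A+D+F: memory 13, power 14, value 83
- A+C+D: memory 11, power 18, value 82
- A+D: memory 9, power 11, value 79
- C+D+E: memory 14, power 23, value 75
Best: 83 rps.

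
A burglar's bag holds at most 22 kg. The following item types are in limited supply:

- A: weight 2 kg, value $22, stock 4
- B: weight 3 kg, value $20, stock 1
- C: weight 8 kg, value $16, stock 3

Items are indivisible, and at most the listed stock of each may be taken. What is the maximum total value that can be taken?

$124

Best selections within weight 22 and stock limits:
- 4×A + 1×B + 1×C: weight 19, value 124
- 4×A + 1×B: weight 11, value 108
- 4×A + 1×C: weight 16, value 104
Best: $124.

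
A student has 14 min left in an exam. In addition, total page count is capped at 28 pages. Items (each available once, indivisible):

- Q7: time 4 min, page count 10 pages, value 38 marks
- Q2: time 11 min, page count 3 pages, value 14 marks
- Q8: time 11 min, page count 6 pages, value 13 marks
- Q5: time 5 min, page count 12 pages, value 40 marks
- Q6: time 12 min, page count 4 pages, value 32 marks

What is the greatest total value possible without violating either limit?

78 marks

Feasible sets respecting both limits:
- Q7+Q5: time 9, page count 22, value 78
- Q5: time 5, page count 12, value 40
- Q7: time 4, page count 10, value 38
Best: 78 marks.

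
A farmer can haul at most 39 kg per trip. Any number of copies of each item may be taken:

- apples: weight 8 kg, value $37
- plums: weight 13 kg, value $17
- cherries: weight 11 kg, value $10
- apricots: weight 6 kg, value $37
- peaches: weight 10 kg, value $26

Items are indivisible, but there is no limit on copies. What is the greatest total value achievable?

$222

Best value-per-unit is apricots at 37/6; filling with it alone gives 6×37 = 222.
Optimal mix: 1×apples + 5×apricots → weight 38, value 222.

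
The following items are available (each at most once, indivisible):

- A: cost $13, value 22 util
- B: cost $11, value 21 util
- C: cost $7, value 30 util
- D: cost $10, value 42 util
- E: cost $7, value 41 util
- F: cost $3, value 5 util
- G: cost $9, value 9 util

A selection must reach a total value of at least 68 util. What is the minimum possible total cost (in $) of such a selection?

14

Subsets with value ≥ 68, sorted by total cost:
- C+E: cost 14, value 71
- D+E: cost 17, value 83
- C+E+F: cost 17, value 76
- C+D: cost 17, value 72
Minimum cost: 14 $.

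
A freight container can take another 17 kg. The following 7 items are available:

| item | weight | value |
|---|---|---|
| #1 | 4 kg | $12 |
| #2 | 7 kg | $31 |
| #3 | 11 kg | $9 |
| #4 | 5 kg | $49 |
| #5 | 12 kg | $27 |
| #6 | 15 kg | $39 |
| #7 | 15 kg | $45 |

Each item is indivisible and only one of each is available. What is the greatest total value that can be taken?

$92

Check high-value combinations within 17 kg:
- #1+#2+#4: weight 4+7+5=16, value 12+31+49=92
- #2+#4: weight 7+5=12, value 31+49=80
- #4+#5: weight 5+12=17, value 49+27=76
- #1+#4: weight 4+5=9, value 12+49=61
- #3+#4: weight 11+5=16, value 9+49=58
Best: $92.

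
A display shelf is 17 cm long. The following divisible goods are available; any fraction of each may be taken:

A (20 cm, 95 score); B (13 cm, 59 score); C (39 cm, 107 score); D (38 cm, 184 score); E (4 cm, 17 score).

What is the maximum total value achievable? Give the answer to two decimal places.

82.32

Take in order of value per unit:
- D (184/38 per unit): 17 of 38 → value 17×184/38 = 82.3158, running total 82.32
Total 82.32.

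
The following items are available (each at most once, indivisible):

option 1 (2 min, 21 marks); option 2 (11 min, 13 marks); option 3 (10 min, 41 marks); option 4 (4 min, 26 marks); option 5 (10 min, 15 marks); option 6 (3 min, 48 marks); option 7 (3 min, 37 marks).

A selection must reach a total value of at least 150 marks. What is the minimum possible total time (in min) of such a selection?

20

Subsets with value ≥ 150, sorted by total time:
- option 3+option 4+option 6+option 7: time 20, value 152
- option 1+option 3+option 4+option 6+option 7: time 22, value 173
Minimum time: 20 min.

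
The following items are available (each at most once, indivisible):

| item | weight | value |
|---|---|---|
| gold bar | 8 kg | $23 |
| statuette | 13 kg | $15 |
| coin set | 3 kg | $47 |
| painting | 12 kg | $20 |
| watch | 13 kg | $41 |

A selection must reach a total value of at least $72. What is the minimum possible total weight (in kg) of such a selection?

Subsets with value ≥ 72, sorted by total weight:
- coin set+watch: weight 16, value 88
- gold bar+coin set+painting: weight 23, value 90
- gold bar+coin set+watch: weight 24, value 111
- gold bar+statuette+coin set: weight 24, value 85
Minimum weight: 16 kg.

16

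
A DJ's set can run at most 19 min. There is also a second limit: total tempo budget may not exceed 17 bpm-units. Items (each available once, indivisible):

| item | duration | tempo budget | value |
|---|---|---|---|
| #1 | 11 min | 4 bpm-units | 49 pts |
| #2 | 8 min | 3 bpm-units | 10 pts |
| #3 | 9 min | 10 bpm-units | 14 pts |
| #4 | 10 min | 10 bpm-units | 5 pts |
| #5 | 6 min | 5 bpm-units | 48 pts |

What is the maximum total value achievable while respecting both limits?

97 pts

Feasible sets respecting both limits:
- #1+#5: duration 17, tempo budget 9, value 97
- #3+#5: duration 15, tempo budget 15, value 62
- #1+#2: duration 19, tempo budget 7, value 59
- #2+#5: duration 14, tempo budget 8, value 58
Best: 97 pts.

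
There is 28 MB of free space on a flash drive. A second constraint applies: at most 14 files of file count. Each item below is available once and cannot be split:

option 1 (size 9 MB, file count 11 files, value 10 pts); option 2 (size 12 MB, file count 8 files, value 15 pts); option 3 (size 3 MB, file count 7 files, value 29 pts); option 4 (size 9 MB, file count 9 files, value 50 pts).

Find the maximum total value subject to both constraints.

Feasible sets respecting both limits:
- option 4: size 9, file count 9, value 50
- option 3: size 3, file count 7, value 29
- option 2: size 12, file count 8, value 15
Best: 50 pts.

50 pts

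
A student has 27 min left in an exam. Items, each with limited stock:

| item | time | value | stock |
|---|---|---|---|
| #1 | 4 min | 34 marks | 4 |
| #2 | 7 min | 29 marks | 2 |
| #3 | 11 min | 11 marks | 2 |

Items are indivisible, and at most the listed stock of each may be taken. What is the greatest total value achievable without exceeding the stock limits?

Top feasible selections:
- 4×#1 + 1×#2: time 23, value 165
- 3×#1 + 2×#2: time 26, value 160
Best: 165 marks.

165 marks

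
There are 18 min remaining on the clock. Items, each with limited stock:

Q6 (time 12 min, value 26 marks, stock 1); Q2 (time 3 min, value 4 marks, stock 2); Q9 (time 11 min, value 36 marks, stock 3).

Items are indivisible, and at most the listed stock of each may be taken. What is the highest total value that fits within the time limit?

44 marks

Top feasible selections:
- 2×Q2 + 1×Q9: time 17, value 44
- 1×Q2 + 1×Q9: time 14, value 40
Best: 44 marks.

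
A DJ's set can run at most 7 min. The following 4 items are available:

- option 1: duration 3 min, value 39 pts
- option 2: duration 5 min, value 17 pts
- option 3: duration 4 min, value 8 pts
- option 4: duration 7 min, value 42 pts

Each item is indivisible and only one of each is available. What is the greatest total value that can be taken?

47 pts

This is a 0/1 knapsack; check combinations near the capacity.
- option 1+option 3: duration 3+4=7, value 39+8=47
- option 4: duration 7, value 42
- option 1: duration 3, value 39
- option 2: duration 5, value 17
- option 3: duration 4, value 8
Best: 47 pts.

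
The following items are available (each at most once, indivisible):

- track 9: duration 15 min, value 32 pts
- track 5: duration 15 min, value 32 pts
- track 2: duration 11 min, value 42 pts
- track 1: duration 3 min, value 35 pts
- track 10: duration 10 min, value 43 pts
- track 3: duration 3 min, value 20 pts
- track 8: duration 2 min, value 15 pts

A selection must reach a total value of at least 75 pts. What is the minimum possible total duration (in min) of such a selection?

13

Subsets with value ≥ 75, sorted by total duration:
- track 1+track 10: duration 13, value 78
- track 2+track 1: duration 14, value 77
Minimum duration: 13 min.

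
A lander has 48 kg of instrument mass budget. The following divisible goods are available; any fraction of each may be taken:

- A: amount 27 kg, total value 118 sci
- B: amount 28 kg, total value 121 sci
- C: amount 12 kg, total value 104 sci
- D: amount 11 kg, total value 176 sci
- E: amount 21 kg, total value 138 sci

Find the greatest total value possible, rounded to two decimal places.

Take in order of value per unit:
- D (176/11 per unit): all 11 → value 176, running total 176.00
- C (104/12 per unit): all 12 → value 104, running total 280.00
- E (138/21 per unit): all 21 → value 138, running total 418.00
- A (118/27 per unit): 4 of 27 → value 4×118/27 = 17.4815, running total 435.48
Total 435.48.

435.48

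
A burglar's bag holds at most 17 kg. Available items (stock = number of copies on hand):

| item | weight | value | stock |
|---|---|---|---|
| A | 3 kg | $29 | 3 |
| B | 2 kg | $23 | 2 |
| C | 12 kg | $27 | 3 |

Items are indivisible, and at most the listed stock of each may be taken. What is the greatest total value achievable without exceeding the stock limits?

Top feasible selections:
- 3×A + 2×B: weight 13, value 133
- 3×A + 1×B: weight 11, value 110
- 2×A + 2×B: weight 10, value 104
- 3×A: weight 9, value 87
Best: $133.

$133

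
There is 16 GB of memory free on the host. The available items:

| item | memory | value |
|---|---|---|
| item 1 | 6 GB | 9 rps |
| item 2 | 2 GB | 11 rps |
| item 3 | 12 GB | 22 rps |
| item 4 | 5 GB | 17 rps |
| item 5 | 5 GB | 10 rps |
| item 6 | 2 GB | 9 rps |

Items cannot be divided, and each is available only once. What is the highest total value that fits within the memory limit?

47 rps

Check high-value combinations within 16 GB:
- item 2+item 4+item 5+item 6: memory 2+5+5+2=14, value 11+17+10+9=47
- item 1+item 2+item 4+item 6: memory 6+2+5+2=15, value 9+11+17+9=46
- item 2+item 3+item 6: memory 2+12+2=16, value 11+22+9=42
- item 1+item 2+item 5+item 6: memory 6+2+5+2=15, value 9+11+10+9=39
Best: 47 rps.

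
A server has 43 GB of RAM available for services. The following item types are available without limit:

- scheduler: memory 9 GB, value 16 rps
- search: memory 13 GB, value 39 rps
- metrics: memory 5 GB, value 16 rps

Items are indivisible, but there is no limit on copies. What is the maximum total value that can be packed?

Best value-per-unit is metrics at 16/5; filling with it alone gives 8×16 = 128.
Optimal mix: 1×search + 6×metrics → memory 43, value 135.

135 rps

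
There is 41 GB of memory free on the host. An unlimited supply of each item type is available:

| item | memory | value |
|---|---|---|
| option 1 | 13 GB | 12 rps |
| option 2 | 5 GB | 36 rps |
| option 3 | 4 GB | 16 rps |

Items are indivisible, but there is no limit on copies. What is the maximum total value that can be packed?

Best value-per-unit is option 2 at 36/5, and filling with it alone uses memory 8×5=40. No mix of the others beats 8×36 = 288.

288 rps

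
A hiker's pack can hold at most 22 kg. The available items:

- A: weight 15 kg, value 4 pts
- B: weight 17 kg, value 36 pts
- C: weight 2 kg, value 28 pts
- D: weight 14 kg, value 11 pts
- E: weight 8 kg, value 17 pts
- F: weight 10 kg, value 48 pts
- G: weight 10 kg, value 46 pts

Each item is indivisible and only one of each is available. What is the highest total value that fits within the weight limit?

122 pts

Check high-value combinations within 22 kg:
- C+F+G: weight 2+10+10=22, value 28+48+46=122
- F+G: weight 10+10=20, value 48+46=94
- C+E+F: weight 2+8+10=20, value 28+17+48=93
Best: 122 pts.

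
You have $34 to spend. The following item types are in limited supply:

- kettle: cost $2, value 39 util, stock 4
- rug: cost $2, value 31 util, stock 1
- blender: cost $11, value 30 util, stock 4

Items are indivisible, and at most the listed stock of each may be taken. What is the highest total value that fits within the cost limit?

Best selections within cost 34 and stock limits:
- 4×kettle + 1×rug + 2×blender: cost 32, value 247
- 4×kettle + 1×rug + 1×blender: cost 21, value 217
- 4×kettle + 2×blender: cost 30, value 216
- 3×kettle + 1×rug + 2×blender: cost 30, value 208
Best: 247 util.

247 util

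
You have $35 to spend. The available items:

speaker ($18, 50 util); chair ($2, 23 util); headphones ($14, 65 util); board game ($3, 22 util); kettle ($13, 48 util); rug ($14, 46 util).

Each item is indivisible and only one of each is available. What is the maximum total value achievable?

This is a 0/1 knapsack; check combinations near the capacity.
- chair+headphones+board game+kettle: cost 2+14+3+13=32, value 23+65+22+48=158
- chair+headphones+board game+rug: cost 2+14+3+14=33, value 23+65+22+46=156
- chair+board game+kettle+rug: cost 2+3+13+14=32, value 23+22+48+46=139
- speaker+chair+headphones: cost 18+2+14=34, value 50+23+65=138
- speaker+headphones+board game: cost 18+14+3=35, value 50+65+22=137
Best: 158 util.

158 util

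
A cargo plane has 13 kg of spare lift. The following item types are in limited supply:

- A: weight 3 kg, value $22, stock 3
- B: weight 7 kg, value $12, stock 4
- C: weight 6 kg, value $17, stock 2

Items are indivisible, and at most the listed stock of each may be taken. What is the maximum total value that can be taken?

Best selections within weight 13 and stock limits:
- 3×A: weight 9, value 66
- 2×A + 1×C: weight 12, value 61
- 2×A + 1×B: weight 13, value 56
- 2×A: weight 6, value 44
Best: $66.

$66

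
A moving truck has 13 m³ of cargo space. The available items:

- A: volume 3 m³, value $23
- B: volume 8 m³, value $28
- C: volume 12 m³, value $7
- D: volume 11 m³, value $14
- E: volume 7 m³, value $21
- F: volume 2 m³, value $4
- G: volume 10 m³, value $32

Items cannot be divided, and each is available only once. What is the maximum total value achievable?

$55

Check high-value combinations within 13 m³:
- A+B+F: volume 3+8+2=13, value 23+28+4=55
- A+G: volume 3+10=13, value 23+32=55
- A+B: volume 3+8=11, value 23+28=51
- A+E+F: volume 3+7+2=12, value 23+21+4=48
- A+E: volume 3+7=10, value 23+21=44
Best: $55.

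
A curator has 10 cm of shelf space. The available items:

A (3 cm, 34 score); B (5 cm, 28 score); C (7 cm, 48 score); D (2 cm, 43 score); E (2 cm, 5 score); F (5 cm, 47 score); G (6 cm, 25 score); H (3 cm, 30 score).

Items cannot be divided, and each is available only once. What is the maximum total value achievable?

124 score

Check high-value combinations within 10 cm:
- A+D+F: length 3+2+5=10, value 34+43+47=124
- D+F+H: length 2+5+3=10, value 43+47+30=120
- A+D+E+H: length 3+2+2+3=10, value 34+43+5+30=112
Best: 124 score.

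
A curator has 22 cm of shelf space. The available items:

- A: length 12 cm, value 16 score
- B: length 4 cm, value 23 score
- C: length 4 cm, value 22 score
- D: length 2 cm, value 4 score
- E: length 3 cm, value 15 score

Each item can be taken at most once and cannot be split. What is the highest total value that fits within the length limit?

65 score

This is a 0/1 knapsack; check combinations near the capacity.
- A+B+C+D: length 12+4+4+2=22, value 16+23+22+4=65
- B+C+D+E: length 4+4+2+3=13, value 23+22+4+15=64
- A+B+C: length 12+4+4=20, value 16+23+22=61
- B+C+E: length 4+4+3=11, value 23+22+15=60
- A+B+D+E: length 12+4+2+3=21, value 16+23+4+15=58
Best: 65 score.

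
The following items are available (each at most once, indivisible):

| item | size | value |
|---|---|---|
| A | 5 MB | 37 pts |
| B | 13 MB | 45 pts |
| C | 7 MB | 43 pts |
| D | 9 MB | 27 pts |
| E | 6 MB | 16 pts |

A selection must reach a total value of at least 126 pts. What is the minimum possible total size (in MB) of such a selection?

31

Subsets with value ≥ 126, sorted by total size:
- A+B+C+E: size 31, value 141
- A+B+C+D: size 34, value 152
- B+C+D+E: size 35, value 131
Minimum size: 31 MB.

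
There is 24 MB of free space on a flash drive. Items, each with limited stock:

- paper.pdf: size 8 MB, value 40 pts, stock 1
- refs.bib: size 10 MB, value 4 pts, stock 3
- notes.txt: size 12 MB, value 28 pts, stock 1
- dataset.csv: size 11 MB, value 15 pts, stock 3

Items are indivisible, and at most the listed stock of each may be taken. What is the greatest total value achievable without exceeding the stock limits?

Top feasible selections:
- 1×paper.pdf + 1×notes.txt: size 20, value 68
- 1×paper.pdf + 1×dataset.csv: size 19, value 55
- 1×paper.pdf + 1×refs.bib: size 18, value 44
Best: 68 pts.

68 pts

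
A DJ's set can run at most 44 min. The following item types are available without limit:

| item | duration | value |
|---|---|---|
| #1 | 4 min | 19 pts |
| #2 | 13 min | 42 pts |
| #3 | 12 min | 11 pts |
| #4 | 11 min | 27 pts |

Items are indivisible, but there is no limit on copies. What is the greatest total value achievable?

Best value-per-unit is #1 at 19/4, and filling with it alone uses duration 11×4=44. No mix of the others beats 11×19 = 209.

209 pts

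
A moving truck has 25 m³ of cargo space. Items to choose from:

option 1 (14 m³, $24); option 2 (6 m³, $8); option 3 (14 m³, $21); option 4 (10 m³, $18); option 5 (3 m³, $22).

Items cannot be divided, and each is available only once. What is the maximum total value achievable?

Check high-value combinations within 25 m³:
- option 1+option 2+option 5: volume 14+6+3=23, value 24+8+22=54
- option 2+option 3+option 5: volume 6+14+3=23, value 8+21+22=51
- option 2+option 4+option 5: volume 6+10+3=19, value 8+18+22=48
- option 1+option 5: volume 14+3=17, value 24+22=46
Best: $54.

$54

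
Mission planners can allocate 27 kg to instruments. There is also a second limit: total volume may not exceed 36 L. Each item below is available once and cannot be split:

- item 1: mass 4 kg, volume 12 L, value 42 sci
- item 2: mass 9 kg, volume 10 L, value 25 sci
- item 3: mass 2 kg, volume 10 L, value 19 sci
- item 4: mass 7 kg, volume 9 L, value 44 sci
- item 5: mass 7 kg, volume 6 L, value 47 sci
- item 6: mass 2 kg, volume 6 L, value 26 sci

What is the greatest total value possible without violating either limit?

Feasible sets respecting both limits:
- item 1+item 4+item 5+item 6: mass 20, volume 33, value 159
- item 2+item 4+item 5+item 6: mass 25, volume 31, value 142
- item 1+item 2+item 5+item 6: mass 22, volume 34, value 140
- item 3+item 4+item 5+item 6: mass 18, volume 31, value 136
Best: 159 sci.

159 sci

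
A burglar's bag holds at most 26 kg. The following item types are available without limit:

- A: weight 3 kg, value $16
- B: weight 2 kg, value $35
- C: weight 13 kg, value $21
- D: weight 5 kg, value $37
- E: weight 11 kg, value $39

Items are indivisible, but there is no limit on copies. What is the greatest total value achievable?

$455

Best value-per-unit is B at 35/2, and filling with it alone uses weight 13×2=26. No mix of the others beats 13×35 = 455.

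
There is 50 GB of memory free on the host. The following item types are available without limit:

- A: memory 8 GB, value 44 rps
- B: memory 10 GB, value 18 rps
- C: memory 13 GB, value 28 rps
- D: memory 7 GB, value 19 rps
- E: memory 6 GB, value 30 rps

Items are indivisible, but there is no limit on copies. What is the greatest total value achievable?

266 rps

Best value-per-unit is A at 44/8; filling with it alone gives 6×44 = 264.
Optimal mix: 4×A + 3×E → memory 50, value 266.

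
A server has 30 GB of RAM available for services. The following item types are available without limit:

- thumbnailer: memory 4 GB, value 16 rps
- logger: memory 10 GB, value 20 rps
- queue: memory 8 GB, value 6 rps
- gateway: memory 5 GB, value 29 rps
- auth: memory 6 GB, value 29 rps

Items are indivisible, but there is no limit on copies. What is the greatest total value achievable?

Best value-per-unit is gateway at 29/5, and filling with it alone uses memory 6×5=30. No mix of the others beats 6×29 = 174.

174 rps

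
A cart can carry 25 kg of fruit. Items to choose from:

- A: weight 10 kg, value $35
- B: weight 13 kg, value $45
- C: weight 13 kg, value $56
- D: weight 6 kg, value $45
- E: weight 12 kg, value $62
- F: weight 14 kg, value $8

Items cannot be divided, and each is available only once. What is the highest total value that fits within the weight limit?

$118

Check high-value combinations within 25 kg:
- C+E: weight 13+12=25, value 56+62=118
- D+E: weight 6+12=18, value 45+62=107
- B+E: weight 13+12=25, value 45+62=107
- C+D: weight 13+6=19, value 56+45=101
- A+E: weight 10+12=22, value 35+62=97
Best: $118.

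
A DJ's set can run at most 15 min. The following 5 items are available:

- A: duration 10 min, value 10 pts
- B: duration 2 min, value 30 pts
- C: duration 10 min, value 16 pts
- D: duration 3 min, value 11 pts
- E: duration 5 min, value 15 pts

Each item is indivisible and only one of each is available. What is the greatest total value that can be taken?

Check high-value combinations within 15 min:
- B+C+D: duration 2+10+3=15, value 30+16+11=57
- B+D+E: duration 2+3+5=10, value 30+11+15=56
- A+B+D: duration 10+2+3=15, value 10+30+11=51
- B+C: duration 2+10=12, value 30+16=46
- B+E: duration 2+5=7, value 30+15=45
Best: 57 pts.

57 pts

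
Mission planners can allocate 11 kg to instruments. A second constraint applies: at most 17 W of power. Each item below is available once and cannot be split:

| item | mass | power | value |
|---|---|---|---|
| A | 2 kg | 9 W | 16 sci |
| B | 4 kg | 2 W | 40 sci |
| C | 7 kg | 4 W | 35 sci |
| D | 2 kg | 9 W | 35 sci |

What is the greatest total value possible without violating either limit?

75 sci

Feasible sets respecting both limits:
- B+C: mass 11, power 6, value 75
- B+D: mass 6, power 11, value 75
- C+D: mass 9, power 13, value 70
- A+B: mass 6, power 11, value 56
Best: 75 sci.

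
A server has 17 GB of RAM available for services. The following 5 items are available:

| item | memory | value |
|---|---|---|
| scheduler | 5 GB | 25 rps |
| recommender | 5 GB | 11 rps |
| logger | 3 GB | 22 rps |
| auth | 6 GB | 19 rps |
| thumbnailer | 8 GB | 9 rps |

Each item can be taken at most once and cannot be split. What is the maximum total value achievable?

66 rps

This is a 0/1 knapsack; check combinations near the capacity.
- scheduler+logger+auth: memory 5+3+6=14, value 25+22+19=66
- scheduler+recommender+logger: memory 5+5+3=13, value 25+11+22=58
- scheduler+logger+thumbnailer: memory 5+3+8=16, value 25+22+9=56
- scheduler+recommender+auth: memory 5+5+6=16, value 25+11+19=55
Best: 66 rps.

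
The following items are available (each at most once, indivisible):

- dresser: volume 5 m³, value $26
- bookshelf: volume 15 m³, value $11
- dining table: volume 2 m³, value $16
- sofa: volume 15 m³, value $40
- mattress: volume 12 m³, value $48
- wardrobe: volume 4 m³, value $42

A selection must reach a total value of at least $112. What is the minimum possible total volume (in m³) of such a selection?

Subsets with value ≥ 112, sorted by total volume:
- dresser+mattress+wardrobe: volume 21, value 116
- dresser+dining table+mattress+wardrobe: volume 23, value 132
- dresser+dining table+sofa+wardrobe: volume 26, value 124
- sofa+mattress+wardrobe: volume 31, value 130
Minimum volume: 21 m³.

21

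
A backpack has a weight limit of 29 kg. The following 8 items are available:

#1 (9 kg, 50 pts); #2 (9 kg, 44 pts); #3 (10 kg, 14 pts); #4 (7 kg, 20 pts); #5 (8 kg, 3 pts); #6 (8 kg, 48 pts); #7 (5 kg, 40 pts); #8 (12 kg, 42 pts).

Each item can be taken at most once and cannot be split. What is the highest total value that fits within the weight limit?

158 pts

Check high-value combinations within 29 kg:
- #1+#4+#6+#7: weight 9+7+8+5=29, value 50+20+48+40=158
- #2+#4+#6+#7: weight 9+7+8+5=29, value 44+20+48+40=152
- #1+#2+#6: weight 9+9+8=26, value 50+44+48=142
- #1+#6+#8: weight 9+8+12=29, value 50+48+42=140
Best: 158 pts.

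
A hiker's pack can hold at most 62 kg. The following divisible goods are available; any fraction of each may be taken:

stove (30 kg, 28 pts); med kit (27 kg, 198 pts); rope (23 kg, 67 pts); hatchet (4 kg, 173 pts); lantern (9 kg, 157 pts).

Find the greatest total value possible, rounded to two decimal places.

Take in order of value per unit:
- hatchet (173/4 per unit): all 4 → value 173, running total 173.00
- lantern (157/9 per unit): all 9 → value 157, running total 330.00
- med kit (198/27 per unit): all 27 → value 198, running total 528.00
- rope (67/23 per unit): 22 of 23 → value 22×67/23 = 64.0870, running total 592.09
Total 592.09.

592.09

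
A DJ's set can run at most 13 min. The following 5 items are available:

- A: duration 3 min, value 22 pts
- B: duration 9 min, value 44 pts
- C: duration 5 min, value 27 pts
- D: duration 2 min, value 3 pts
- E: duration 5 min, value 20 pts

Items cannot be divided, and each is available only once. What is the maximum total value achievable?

69 pts

Check high-value combinations within 13 min:
- A+C+E: duration 3+5+5=13, value 22+27+20=69
- A+B: duration 3+9=12, value 22+44=66
- A+C+D: duration 3+5+2=10, value 22+27+3=52
- C+D+E: duration 5+2+5=12, value 27+3+20=50
- A+C: duration 3+5=8, value 22+27=49
Best: 69 pts.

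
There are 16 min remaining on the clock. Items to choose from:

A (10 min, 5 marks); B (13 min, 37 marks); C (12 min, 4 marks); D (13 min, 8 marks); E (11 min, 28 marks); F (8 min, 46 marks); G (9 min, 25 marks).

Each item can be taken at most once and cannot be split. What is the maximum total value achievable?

Check high-value combinations within 16 min:
- F: time 8, value 46
- B: time 13, value 37
- E: time 11, value 28
Best: 46 marks.

46 marks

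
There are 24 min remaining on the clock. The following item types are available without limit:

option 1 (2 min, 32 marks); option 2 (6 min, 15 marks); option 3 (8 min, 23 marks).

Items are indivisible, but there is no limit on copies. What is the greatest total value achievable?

Best value-per-unit is option 1 at 32/2, and filling with it alone uses time 12×2=24. No mix of the others beats 12×32 = 384.

384 marks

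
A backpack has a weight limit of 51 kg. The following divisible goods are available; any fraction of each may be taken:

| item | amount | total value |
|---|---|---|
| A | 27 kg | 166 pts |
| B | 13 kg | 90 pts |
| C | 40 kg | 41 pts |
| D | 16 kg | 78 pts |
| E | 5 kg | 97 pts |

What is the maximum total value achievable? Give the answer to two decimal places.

Take in order of value per unit:
- E (97/5 per unit): all 5 → value 97, running total 97.00
- B (90/13 per unit): all 13 → value 90, running total 187.00
- A (166/27 per unit): all 27 → value 166, running total 353.00
- D (78/16 per unit): 6 of 16 → value 6×78/16 = 29.2500, running total 382.25
Total 382.25.

382.25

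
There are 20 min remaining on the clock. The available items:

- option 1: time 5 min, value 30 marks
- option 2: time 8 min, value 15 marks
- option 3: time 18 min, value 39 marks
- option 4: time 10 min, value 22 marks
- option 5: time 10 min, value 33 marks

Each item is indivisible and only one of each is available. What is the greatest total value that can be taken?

Check high-value combinations within 20 min:
- option 1+option 5: time 5+10=15, value 30+33=63
- option 4+option 5: time 10+10=20, value 22+33=55
- option 1+option 4: time 5+10=15, value 30+22=52
- option 2+option 5: time 8+10=18, value 15+33=48
Best: 63 marks.

63 marks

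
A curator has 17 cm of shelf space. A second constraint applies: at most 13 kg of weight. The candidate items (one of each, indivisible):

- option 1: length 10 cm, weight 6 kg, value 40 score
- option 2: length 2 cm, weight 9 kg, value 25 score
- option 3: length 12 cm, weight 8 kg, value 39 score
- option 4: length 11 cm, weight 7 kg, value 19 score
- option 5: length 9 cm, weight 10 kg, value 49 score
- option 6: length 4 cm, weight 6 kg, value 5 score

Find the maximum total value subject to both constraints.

49 score

Feasible sets respecting both limits:
- option 5: length 9, weight 10, value 49
- option 1+option 6: length 14, weight 12, value 45
- option 1: length 10, weight 6, value 40
- option 3: length 12, weight 8, value 39
Best: 49 score.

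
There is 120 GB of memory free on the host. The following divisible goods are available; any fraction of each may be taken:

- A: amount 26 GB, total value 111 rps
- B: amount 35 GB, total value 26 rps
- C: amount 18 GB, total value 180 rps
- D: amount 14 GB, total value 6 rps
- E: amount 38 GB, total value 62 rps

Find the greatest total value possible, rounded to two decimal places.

380.29

Take in order of value per unit:
- C (180/18 per unit): all 18 → value 180, running total 180.00
- A (111/26 per unit): all 26 → value 111, running total 291.00
- E (62/38 per unit): all 38 → value 62, running total 353.00
- B (26/35 per unit): all 35 → value 26, running total 379.00
- D (6/14 per unit): 3 of 14 → value 3×6/14 = 1.2857, running total 380.29
Total 380.29.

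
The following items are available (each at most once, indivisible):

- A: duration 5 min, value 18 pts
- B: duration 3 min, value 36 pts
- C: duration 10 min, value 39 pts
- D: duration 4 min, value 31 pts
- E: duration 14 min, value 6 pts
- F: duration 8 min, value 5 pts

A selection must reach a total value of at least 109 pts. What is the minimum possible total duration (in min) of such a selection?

Subsets with value ≥ 109, sorted by total duration:
- A+B+C+D: duration 22, value 124
- B+C+D+F: duration 25, value 111
Minimum duration: 22 min.

22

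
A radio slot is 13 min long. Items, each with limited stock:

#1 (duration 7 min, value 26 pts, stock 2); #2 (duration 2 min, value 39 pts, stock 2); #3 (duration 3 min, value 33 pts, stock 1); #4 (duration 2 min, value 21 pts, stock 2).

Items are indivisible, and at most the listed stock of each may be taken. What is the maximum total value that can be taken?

Top feasible selections:
- 2×#2 + 1×#3 + 2×#4: duration 11, value 153
- 2×#2 + 1×#3 + 1×#4: duration 9, value 132
Best: 153 pts.

153 pts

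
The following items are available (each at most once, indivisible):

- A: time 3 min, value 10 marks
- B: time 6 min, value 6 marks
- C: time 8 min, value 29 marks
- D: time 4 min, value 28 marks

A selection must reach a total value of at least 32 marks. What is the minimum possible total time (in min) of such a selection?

7

Subsets with value ≥ 32, sorted by total time:
- A+D: time 7, value 38
- B+D: time 10, value 34
- A+C: time 11, value 39
- C+D: time 12, value 57
Minimum time: 7 min.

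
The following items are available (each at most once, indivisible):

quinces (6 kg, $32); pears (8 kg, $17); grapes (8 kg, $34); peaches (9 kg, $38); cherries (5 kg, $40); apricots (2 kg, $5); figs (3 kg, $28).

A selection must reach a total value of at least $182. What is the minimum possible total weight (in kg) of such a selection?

39

Subsets with value ≥ 182, sorted by total weight:
- quinces+pears+grapes+peaches+cherries+figs: weight 39, value 189
- quinces+pears+grapes+peaches+cherries+apricots+figs: weight 41, value 194
Minimum weight: 39 kg.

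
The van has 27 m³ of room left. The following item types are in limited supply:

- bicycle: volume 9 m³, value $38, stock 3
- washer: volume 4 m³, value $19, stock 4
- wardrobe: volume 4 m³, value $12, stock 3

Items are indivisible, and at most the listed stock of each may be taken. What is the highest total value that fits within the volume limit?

Top feasible selections:
- 1×bicycle + 4×washer: volume 25, value 114
- 2×bicycle + 2×washer: volume 26, value 114
- 3×bicycle: volume 27, value 114
Best: $114.

$114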